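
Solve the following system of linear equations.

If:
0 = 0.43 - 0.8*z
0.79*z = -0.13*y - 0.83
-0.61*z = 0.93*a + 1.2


Then:
a = -1.64
y = -9.65
z = 0.54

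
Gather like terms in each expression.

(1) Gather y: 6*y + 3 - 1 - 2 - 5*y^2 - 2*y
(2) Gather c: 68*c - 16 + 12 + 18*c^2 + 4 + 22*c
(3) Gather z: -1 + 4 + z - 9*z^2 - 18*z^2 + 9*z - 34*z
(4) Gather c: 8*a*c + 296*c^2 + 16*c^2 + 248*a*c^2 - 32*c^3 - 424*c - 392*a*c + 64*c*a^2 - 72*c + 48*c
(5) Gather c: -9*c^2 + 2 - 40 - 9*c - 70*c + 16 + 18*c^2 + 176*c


(1) = -5*y^2 + 4*y
(2) = 18*c^2 + 90*c
(3) = -27*z^2 - 24*z + 3
(4) = -32*c^3 + c^2*(248*a + 312) + c*(64*a^2 - 384*a - 448)
(5) = 9*c^2 + 97*c - 22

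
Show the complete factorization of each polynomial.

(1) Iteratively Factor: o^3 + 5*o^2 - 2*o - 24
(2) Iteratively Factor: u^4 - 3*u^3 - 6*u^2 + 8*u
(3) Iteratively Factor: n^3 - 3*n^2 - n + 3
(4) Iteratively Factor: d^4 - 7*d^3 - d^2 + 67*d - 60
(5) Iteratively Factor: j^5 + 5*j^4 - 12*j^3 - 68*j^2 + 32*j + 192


(1) = (o - 2)*(o^2 + 7*o + 12) = (o - 2)*(o + 3)*(o + 4)
(2) = (u - 4)*(u^3 + u^2 - 2*u) = (u - 4)*(u - 1)*(u^2 + 2*u) = (u - 4)*(u - 1)*(u + 2)*(u)
(3) = (n - 1)*(n^2 - 2*n - 3) = (n - 1)*(n + 1)*(n - 3)
(4) = (d - 4)*(d^3 - 3*d^2 - 13*d + 15) = (d - 4)*(d + 3)*(d^2 - 6*d + 5) = (d - 5)*(d - 4)*(d + 3)*(d - 1)
(5) = (j - 2)*(j^4 + 7*j^3 + 2*j^2 - 64*j - 96) = (j - 3)*(j - 2)*(j^3 + 10*j^2 + 32*j + 32) = (j - 3)*(j - 2)*(j + 4)*(j^2 + 6*j + 8) = (j - 3)*(j - 2)*(j + 4)^2*(j + 2)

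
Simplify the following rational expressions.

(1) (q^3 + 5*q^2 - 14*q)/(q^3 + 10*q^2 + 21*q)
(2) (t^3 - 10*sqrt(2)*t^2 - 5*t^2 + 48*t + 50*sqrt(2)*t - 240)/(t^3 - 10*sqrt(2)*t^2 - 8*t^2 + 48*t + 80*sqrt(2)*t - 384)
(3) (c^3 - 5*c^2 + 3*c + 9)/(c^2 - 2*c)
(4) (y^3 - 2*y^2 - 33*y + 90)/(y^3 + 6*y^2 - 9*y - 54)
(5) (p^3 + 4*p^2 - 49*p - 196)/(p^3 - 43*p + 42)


(1) = (q - 2)/(q + 3)
(2) = (t - 5)/(t - 8)
(3) = (c^3 - 5*c^2 + 3*c + 9)/(c^2 - 2*c)
(4) = (y - 5)/(y + 3)
(5) = (p^2 - 3*p - 28)/(p^2 - 7*p + 6)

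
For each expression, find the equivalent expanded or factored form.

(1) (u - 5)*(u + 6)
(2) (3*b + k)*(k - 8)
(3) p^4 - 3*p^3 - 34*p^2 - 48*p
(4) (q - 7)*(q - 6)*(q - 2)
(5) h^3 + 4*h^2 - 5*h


(1) = u^2 + u - 30
(2) = 3*b*k - 24*b + k^2 - 8*k
(3) = p*(p - 8)*(p + 2)*(p + 3)
(4) = q^3 - 15*q^2 + 68*q - 84
(5) = h*(h - 1)*(h + 5)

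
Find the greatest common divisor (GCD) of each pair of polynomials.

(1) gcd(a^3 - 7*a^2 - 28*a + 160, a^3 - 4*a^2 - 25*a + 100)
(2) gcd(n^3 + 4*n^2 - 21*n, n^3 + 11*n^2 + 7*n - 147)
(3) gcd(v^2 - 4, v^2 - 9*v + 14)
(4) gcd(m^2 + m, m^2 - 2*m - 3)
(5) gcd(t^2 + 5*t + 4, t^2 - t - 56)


(1) = a^2 + a - 20
(2) = gcd(n*(n - 3)*(n + 7), (n - 3)*(n + 7)^2) = n^2 + 4*n - 21
(3) = gcd((v - 2)*(v + 2), (v - 7)*(v - 2)) = v - 2
(4) = gcd(m*(m + 1), (m - 3)*(m + 1)) = m + 1
(5) = gcd((t + 1)*(t + 4), (t - 8)*(t + 7)) = 1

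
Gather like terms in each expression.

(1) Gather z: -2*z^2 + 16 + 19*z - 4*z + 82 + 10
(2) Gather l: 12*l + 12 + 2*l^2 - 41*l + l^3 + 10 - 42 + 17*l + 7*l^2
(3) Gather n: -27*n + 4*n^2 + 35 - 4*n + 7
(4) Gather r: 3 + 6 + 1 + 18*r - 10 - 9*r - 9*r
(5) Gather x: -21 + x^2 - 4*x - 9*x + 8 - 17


(1) = -2*z^2 + 15*z + 108
(2) = l^3 + 9*l^2 - 12*l - 20
(3) = 4*n^2 - 31*n + 42
(4) = 0
(5) = x^2 - 13*x - 30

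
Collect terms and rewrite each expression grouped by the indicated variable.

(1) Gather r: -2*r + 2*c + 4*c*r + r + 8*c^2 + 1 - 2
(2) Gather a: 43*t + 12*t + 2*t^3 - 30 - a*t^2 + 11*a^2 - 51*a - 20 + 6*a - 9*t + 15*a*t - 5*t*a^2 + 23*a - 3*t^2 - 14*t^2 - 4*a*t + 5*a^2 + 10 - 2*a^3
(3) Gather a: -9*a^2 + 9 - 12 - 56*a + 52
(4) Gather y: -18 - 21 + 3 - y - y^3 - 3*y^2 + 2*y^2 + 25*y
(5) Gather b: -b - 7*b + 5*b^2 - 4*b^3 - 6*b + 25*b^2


(1) = 8*c^2 + 2*c + r*(4*c - 1) - 1
(2) = -2*a^3 + a^2*(16 - 5*t) + a*(-t^2 + 11*t - 22) + 2*t^3 - 17*t^2 + 46*t - 40
(3) = -9*a^2 - 56*a + 49
(4) = -y^3 - y^2 + 24*y - 36
(5) = -4*b^3 + 30*b^2 - 14*b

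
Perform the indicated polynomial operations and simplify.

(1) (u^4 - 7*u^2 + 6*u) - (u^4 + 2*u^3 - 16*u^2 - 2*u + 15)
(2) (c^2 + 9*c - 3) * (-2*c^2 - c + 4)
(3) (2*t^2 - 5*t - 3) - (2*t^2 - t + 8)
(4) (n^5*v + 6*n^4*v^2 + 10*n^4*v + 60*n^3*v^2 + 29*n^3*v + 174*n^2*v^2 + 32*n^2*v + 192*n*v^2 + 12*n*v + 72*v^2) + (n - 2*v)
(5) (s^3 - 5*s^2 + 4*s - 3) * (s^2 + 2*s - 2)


(1) = -2*u^3 + 9*u^2 + 8*u - 15
(2) = -2*c^4 - 19*c^3 + c^2 + 39*c - 12
(3) = -4*t - 11
(4) = n^5*v + 6*n^4*v^2 + 10*n^4*v + 60*n^3*v^2 + 29*n^3*v + 174*n^2*v^2 + 32*n^2*v + 192*n*v^2 + 12*n*v + n + 72*v^2 - 2*v
(5) = s^5 - 3*s^4 - 8*s^3 + 15*s^2 - 14*s + 6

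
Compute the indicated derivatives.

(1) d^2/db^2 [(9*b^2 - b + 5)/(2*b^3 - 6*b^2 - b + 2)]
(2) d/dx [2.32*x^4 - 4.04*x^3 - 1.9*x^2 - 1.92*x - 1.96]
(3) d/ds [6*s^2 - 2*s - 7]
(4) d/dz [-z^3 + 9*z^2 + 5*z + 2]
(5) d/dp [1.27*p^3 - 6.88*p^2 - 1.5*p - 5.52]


(1) = 2*(36*b^6 - 12*b^5 + 210*b^4 - 824*b^3 + 858*b^2 - 6*b + 99)/(8*b^9 - 72*b^8 + 204*b^7 - 120*b^6 - 246*b^5 + 174*b^4 + 95*b^3 - 66*b^2 - 12*b + 8)
(2) = 9.28*x^3 - 12.12*x^2 - 3.8*x - 1.92
(3) = 12*s - 2
(4) = -3*z^2 + 18*z + 5
(5) = 3.81*p^2 - 13.76*p - 1.5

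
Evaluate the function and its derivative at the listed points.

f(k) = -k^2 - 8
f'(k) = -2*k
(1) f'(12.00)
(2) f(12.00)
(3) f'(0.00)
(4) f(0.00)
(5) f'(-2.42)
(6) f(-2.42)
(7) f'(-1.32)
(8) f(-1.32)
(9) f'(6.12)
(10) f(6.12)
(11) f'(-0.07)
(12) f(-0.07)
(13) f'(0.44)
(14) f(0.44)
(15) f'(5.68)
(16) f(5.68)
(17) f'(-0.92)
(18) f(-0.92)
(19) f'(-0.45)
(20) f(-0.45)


(1) = -24.00
(2) = -152.00
(3) = 0.00
(4) = -8.00
(5) = 4.84
(6) = -13.86
(7) = 2.64
(8) = -9.74
(9) = -12.24
(10) = -45.45
(11) = 0.14
(12) = -8.00
(13) = -0.88
(14) = -8.19
(15) = -11.36
(16) = -40.26
(17) = 1.84
(18) = -8.85
(19) = 0.90
(20) = -8.20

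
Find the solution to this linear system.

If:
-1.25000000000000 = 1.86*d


Then:
d = -0.67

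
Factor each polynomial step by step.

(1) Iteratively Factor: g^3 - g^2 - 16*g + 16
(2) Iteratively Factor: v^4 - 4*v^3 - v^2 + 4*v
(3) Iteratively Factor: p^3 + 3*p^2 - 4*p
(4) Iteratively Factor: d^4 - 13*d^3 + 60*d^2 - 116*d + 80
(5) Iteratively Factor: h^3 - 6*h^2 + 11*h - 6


(1) = (g - 1)*(g^2 - 16) = (g - 4)*(g - 1)*(g + 4)
(2) = (v)*(v^3 - 4*v^2 - v + 4) = v*(v - 4)*(v^2 - 1) = v*(v - 4)*(v - 1)*(v + 1)
(3) = (p + 4)*(p^2 - p) = p*(p + 4)*(p - 1)
(4) = (d - 2)*(d^3 - 11*d^2 + 38*d - 40) = (d - 5)*(d - 2)*(d^2 - 6*d + 8) = (d - 5)*(d - 4)*(d - 2)*(d - 2)
(5) = (h - 2)*(h^2 - 4*h + 3) = (h - 3)*(h - 2)*(h - 1)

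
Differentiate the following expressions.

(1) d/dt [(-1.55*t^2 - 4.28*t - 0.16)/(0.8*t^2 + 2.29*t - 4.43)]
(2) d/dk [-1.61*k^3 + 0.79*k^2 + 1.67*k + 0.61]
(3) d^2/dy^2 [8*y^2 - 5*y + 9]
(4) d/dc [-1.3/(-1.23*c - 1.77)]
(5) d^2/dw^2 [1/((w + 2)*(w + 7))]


(1) = (-0.1255*t^2 + 13.989*t + 19.3268)/(0.64*t^4 + 3.664*t^3 - 1.8439*t^2 - 20.2894*t + 19.6249)
(2) = -4.83*k^2 + 1.58*k + 1.67
(3) = 16
(4) = -1.599/(1.23*c + 1.77)^2
(5) = 2*((w + 2)^2 + (w + 2)*(w + 7) + (w + 7)^2)/((w + 2)^3*(w + 7)^3)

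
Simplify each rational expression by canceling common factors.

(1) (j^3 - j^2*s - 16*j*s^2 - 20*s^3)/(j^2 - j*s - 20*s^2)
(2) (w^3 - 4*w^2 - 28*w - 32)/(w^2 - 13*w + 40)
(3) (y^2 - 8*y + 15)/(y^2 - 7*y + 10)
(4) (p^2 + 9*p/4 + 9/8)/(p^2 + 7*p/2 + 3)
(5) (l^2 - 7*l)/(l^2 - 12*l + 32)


(1) = (j^2 + 4*j*s + 4*s^2)/(j + 4*s)
(2) = (w^2 + 4*w + 4)/(w - 5)
(3) = (y - 3)/(y - 2)
(4) = (4*p + 3)/(4*p + 8)
(5) = (l^2 - 7*l)/(l^2 - 12*l + 32)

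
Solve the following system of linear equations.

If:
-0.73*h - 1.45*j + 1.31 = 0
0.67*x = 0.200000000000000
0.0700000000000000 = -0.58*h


Then:
h = -0.12
j = 0.96
x = 0.30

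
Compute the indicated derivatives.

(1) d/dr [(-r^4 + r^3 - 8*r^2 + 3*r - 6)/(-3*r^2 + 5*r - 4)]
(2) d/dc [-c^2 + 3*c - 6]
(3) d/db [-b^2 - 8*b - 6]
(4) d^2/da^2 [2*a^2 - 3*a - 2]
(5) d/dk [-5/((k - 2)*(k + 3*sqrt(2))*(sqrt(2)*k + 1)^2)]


(1) = (6*r^5 - 18*r^4 + 26*r^3 - 43*r^2 + 28*r + 18)/(9*r^4 - 30*r^3 + 49*r^2 - 40*r + 16)
(2) = 3 - 2*c
(3) = -2*b - 8
(4) = 4
(5) = 5*(2*sqrt(2)*(k - 2)*(k + 3*sqrt(2)) + (k - 2)*(sqrt(2)*k + 1) + (k + 3*sqrt(2))*(sqrt(2)*k + 1))/((k - 2)^2*(k + 3*sqrt(2))^2*(sqrt(2)*k + 1)^3)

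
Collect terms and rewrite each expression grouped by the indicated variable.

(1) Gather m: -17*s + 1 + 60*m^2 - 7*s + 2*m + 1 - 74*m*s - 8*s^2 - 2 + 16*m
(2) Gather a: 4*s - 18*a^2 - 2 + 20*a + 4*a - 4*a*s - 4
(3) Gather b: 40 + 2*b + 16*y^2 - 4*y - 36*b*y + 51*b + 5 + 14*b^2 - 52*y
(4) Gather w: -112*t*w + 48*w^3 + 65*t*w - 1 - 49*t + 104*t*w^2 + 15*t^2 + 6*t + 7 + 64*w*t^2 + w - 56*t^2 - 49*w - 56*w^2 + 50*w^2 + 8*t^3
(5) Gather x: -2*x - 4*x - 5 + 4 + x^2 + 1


(1) = 60*m^2 + m*(18 - 74*s) - 8*s^2 - 24*s
(2) = -18*a^2 + a*(24 - 4*s) + 4*s - 6
(3) = 14*b^2 + b*(53 - 36*y) + 16*y^2 - 56*y + 45
(4) = 8*t^3 - 41*t^2 - 43*t + 48*w^3 + w^2*(104*t - 6) + w*(64*t^2 - 47*t - 48) + 6
(5) = x^2 - 6*x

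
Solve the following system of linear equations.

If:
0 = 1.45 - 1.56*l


Then:
l = 0.93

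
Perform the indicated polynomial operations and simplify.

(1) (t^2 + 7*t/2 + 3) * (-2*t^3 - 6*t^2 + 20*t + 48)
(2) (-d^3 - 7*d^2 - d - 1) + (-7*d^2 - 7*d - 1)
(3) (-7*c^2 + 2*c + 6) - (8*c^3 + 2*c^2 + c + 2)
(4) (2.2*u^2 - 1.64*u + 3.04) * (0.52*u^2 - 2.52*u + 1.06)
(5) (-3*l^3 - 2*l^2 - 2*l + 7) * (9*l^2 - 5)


(1) = -2*t^5 - 13*t^4 - 7*t^3 + 100*t^2 + 228*t + 144
(2) = -d^3 - 14*d^2 - 8*d - 2
(3) = -8*c^3 - 9*c^2 + c + 4
(4) = 1.144*u^4 - 6.3968*u^3 + 8.0456*u^2 - 9.3992*u + 3.2224
(5) = -27*l^5 - 18*l^4 - 3*l^3 + 73*l^2 + 10*l - 35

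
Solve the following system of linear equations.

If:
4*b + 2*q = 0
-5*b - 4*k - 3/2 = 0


Then:
b = -q/2
k = 5*q/8 - 3/8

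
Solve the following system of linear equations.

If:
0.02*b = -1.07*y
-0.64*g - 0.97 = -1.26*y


Then:
b = -53.5*y
g = 1.96875*y - 1.515625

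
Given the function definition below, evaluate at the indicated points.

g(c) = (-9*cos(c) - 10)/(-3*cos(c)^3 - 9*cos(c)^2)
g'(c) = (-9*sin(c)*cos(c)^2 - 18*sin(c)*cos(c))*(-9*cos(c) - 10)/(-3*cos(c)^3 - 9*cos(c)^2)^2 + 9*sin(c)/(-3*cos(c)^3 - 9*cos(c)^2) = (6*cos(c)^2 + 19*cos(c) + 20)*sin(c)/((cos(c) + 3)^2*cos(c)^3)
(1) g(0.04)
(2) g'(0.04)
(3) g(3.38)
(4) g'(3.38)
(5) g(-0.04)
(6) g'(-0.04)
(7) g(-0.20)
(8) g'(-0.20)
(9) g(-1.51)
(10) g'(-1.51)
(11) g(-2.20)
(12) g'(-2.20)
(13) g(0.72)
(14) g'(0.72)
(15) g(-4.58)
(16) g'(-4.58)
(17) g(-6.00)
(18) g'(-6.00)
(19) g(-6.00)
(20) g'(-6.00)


(1) = 1.59
(2) = 0.11
(3) = 0.22
(4) = 0.45
(5) = 1.59
(6) = -0.11
(7) = 1.64
(8) = -0.59
(9) = 311.14
(10) = -10059.23
(11) = 1.88
(12) = 7.43
(13) = 2.64
(14) = 4.15
(15) = 58.78
(16) = -921.94
(17) = 1.70
(18) = 0.88
(19) = 1.70
(20) = 0.88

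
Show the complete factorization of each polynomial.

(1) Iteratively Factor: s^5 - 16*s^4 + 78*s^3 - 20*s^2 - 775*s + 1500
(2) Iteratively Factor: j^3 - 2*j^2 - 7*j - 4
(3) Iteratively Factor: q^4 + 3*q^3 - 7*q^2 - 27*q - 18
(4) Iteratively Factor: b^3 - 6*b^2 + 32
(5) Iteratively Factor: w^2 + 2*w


(1) = (s - 5)*(s^4 - 11*s^3 + 23*s^2 + 95*s - 300) = (s - 5)*(s + 3)*(s^3 - 14*s^2 + 65*s - 100) = (s - 5)^2*(s + 3)*(s^2 - 9*s + 20) = (s - 5)^3*(s + 3)*(s - 4)
(2) = (j + 1)*(j^2 - 3*j - 4) = (j + 1)^2*(j - 4)
(3) = (q + 3)*(q^3 - 7*q - 6) = (q + 1)*(q + 3)*(q^2 - q - 6) = (q + 1)*(q + 2)*(q + 3)*(q - 3)
(4) = (b - 4)*(b^2 - 2*b - 8) = (b - 4)^2*(b + 2)
(5) = (w + 2)*(w)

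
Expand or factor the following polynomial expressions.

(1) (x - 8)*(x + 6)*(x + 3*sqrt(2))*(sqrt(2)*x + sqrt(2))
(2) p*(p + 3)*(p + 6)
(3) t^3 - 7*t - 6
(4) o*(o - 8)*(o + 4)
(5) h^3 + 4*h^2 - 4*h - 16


(1) = sqrt(2)*x^4 - sqrt(2)*x^3 + 6*x^3 - 50*sqrt(2)*x^2 - 6*x^2 - 300*x - 48*sqrt(2)*x - 288
(2) = p^3 + 9*p^2 + 18*p
(3) = (t - 3)*(t + 1)*(t + 2)
(4) = o^3 - 4*o^2 - 32*o
(5) = (h - 2)*(h + 2)*(h + 4)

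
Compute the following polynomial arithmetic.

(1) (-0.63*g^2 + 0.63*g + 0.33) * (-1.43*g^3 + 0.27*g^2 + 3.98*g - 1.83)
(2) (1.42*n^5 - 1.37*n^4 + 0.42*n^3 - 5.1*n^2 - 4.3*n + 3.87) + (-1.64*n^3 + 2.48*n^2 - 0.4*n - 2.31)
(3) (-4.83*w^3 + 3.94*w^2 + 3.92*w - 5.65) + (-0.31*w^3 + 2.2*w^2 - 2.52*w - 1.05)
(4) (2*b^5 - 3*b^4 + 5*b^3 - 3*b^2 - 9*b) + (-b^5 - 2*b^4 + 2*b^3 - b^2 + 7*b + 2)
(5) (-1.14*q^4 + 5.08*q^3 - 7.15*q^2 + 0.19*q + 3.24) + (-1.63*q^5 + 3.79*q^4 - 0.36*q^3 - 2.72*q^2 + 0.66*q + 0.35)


(1) = 0.9009*g^5 - 1.071*g^4 - 2.8092*g^3 + 3.7494*g^2 + 0.1605*g - 0.6039
(2) = 1.42*n^5 - 1.37*n^4 - 1.22*n^3 - 2.62*n^2 - 4.7*n + 1.56
(3) = -5.14*w^3 + 6.14*w^2 + 1.4*w - 6.7
(4) = b^5 - 5*b^4 + 7*b^3 - 4*b^2 - 2*b + 2
(5) = -1.63*q^5 + 2.65*q^4 + 4.72*q^3 - 9.87*q^2 + 0.85*q + 3.59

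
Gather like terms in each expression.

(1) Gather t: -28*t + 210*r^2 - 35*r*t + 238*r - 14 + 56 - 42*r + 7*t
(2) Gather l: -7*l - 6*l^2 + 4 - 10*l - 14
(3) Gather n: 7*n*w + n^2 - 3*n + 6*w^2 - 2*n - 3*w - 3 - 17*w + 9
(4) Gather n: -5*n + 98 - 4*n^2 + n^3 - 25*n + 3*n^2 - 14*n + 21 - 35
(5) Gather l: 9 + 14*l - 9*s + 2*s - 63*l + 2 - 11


(1) = 210*r^2 + 196*r + t*(-35*r - 21) + 42
(2) = -6*l^2 - 17*l - 10
(3) = n^2 + n*(7*w - 5) + 6*w^2 - 20*w + 6
(4) = n^3 - n^2 - 44*n + 84
(5) = -49*l - 7*s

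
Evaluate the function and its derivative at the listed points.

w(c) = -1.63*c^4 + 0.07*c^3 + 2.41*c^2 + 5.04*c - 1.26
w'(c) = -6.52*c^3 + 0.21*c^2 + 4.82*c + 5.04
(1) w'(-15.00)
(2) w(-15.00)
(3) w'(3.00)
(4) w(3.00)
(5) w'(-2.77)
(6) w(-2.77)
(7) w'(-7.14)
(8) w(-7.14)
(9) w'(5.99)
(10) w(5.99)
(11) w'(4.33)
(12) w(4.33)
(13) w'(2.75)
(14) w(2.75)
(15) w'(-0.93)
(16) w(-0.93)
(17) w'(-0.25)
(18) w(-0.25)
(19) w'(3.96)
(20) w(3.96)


(1) = 21984.99
(2) = -82289.61
(3) = -154.65
(4) = -94.59
(5) = 131.88
(6) = -94.18
(7) = 2354.57
(8) = -4176.10
(9) = -1359.84
(10) = -1967.99
(11) = -499.46
(12) = -501.55
(13) = -115.71
(14) = -60.94
(15) = 5.98
(16) = -5.14
(17) = 3.95
(18) = -2.38
(19) = -377.47
(20) = -340.00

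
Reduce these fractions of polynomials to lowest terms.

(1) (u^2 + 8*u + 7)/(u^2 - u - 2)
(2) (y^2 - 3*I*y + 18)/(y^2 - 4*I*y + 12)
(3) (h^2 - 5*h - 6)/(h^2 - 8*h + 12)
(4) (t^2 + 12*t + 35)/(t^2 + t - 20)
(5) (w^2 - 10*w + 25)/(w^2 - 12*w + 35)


(1) = (u + 7)/(u - 2)
(2) = (y + 3*I)/(y + 2*I)
(3) = (h + 1)/(h - 2)
(4) = (t + 7)/(t - 4)
(5) = (w - 5)/(w - 7)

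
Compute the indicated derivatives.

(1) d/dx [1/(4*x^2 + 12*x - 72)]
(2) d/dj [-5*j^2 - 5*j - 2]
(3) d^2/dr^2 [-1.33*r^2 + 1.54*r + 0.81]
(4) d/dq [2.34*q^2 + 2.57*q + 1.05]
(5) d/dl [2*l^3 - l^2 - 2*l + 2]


(1) = (-2*x - 3)/(4*(x^2 + 3*x - 18)^2)
(2) = -10*j - 5
(3) = -2.66000000000000
(4) = 4.68*q + 2.57
(5) = 6*l^2 - 2*l - 2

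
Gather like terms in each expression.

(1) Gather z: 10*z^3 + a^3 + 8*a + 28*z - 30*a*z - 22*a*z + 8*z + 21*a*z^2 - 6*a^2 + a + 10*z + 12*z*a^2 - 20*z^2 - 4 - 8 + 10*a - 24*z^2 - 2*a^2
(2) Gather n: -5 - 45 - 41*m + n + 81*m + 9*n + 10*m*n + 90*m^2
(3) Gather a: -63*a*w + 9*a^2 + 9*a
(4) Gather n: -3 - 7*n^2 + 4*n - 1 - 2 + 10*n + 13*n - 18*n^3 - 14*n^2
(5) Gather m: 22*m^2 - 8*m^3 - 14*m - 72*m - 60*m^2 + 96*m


(1) = a^3 - 8*a^2 + 19*a + 10*z^3 + z^2*(21*a - 44) + z*(12*a^2 - 52*a + 46) - 12
(2) = 90*m^2 + 40*m + n*(10*m + 10) - 50
(3) = 9*a^2 + a*(9 - 63*w)
(4) = -18*n^3 - 21*n^2 + 27*n - 6
(5) = -8*m^3 - 38*m^2 + 10*m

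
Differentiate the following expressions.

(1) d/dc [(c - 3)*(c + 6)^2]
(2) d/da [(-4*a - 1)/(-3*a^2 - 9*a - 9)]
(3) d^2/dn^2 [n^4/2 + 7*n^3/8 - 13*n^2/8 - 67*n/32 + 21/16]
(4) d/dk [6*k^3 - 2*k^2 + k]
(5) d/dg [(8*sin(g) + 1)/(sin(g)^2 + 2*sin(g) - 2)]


(1) = 3*c*(c + 6)
(2) = (-4*a^2 - 2*a + 9)/(3*(a^4 + 6*a^3 + 15*a^2 + 18*a + 9))
(3) = 6*n^2 + 21*n/4 - 13/4
(4) = 18*k^2 - 4*k + 1
(5) = 2*(-sin(g) + 2*cos(2*g) - 11)*cos(g)/(sin(g)^2 + 2*sin(g) - 2)^2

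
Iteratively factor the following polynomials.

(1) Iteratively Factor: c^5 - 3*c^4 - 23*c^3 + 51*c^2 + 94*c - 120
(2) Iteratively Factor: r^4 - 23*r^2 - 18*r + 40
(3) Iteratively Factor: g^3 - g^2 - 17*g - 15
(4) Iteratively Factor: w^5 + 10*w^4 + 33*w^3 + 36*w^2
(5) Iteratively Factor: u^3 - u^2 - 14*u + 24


(1) = (c - 5)*(c^4 + 2*c^3 - 13*c^2 - 14*c + 24) = (c - 5)*(c - 3)*(c^3 + 5*c^2 + 2*c - 8) = (c - 5)*(c - 3)*(c + 2)*(c^2 + 3*c - 4) = (c - 5)*(c - 3)*(c - 1)*(c + 2)*(c + 4)
(2) = (r + 2)*(r^3 - 2*r^2 - 19*r + 20) = (r - 5)*(r + 2)*(r^2 + 3*r - 4) = (r - 5)*(r + 2)*(r + 4)*(r - 1)
(3) = (g + 3)*(g^2 - 4*g - 5) = (g + 1)*(g + 3)*(g - 5)
(4) = (w)*(w^4 + 10*w^3 + 33*w^2 + 36*w) = w*(w + 3)*(w^3 + 7*w^2 + 12*w) = w^2*(w + 3)*(w^2 + 7*w + 12) = w^2*(w + 3)*(w + 4)*(w + 3)
(5) = (u - 3)*(u^2 + 2*u - 8) = (u - 3)*(u + 4)*(u - 2)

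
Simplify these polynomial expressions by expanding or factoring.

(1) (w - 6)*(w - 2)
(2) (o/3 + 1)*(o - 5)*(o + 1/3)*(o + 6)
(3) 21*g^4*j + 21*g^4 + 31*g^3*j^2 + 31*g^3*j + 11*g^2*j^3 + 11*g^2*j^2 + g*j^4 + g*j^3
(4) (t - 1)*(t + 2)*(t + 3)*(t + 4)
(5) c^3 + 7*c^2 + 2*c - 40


(1) = w^2 - 8*w + 12
(2) = o^4/3 + 13*o^3/9 - 77*o^2/9 - 33*o - 10
(3) = (g + j)*(3*g + j)*(7*g + j)*(g*j + g)
(4) = t^4 + 8*t^3 + 17*t^2 - 2*t - 24
(5) = (c - 2)*(c + 4)*(c + 5)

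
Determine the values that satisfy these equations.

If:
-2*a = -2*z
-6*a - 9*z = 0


Then:
a = 0
z = 0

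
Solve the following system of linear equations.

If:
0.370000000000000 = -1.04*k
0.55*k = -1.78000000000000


Then:
No Solution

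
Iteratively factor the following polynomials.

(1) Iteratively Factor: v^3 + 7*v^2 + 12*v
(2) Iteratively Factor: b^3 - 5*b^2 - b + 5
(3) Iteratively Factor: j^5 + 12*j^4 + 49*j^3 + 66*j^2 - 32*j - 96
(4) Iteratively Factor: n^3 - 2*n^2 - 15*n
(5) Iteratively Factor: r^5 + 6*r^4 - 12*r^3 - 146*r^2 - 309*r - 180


(1) = (v)*(v^2 + 7*v + 12) = v*(v + 3)*(v + 4)
(2) = (b - 1)*(b^2 - 4*b - 5) = (b - 5)*(b - 1)*(b + 1)
(3) = (j + 2)*(j^4 + 10*j^3 + 29*j^2 + 8*j - 48) = (j - 1)*(j + 2)*(j^3 + 11*j^2 + 40*j + 48) = (j - 1)*(j + 2)*(j + 4)*(j^2 + 7*j + 12) = (j - 1)*(j + 2)*(j + 4)^2*(j + 3)
(4) = (n - 5)*(n^2 + 3*n) = (n - 5)*(n + 3)*(n)
(5) = (r + 3)*(r^4 + 3*r^3 - 21*r^2 - 83*r - 60) = (r - 5)*(r + 3)*(r^3 + 8*r^2 + 19*r + 12) = (r - 5)*(r + 3)*(r + 4)*(r^2 + 4*r + 3) = (r - 5)*(r + 1)*(r + 3)*(r + 4)*(r + 3)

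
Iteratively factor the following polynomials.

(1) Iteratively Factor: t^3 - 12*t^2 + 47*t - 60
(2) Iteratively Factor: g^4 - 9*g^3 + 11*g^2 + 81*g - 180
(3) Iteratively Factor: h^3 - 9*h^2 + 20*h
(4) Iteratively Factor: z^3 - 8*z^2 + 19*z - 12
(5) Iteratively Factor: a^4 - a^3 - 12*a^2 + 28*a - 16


(1) = (t - 4)*(t^2 - 8*t + 15) = (t - 4)*(t - 3)*(t - 5)
(2) = (g - 3)*(g^3 - 6*g^2 - 7*g + 60) = (g - 3)*(g + 3)*(g^2 - 9*g + 20) = (g - 5)*(g - 3)*(g + 3)*(g - 4)
(3) = (h - 5)*(h^2 - 4*h) = h*(h - 5)*(h - 4)
(4) = (z - 4)*(z^2 - 4*z + 3) = (z - 4)*(z - 3)*(z - 1)
(5) = (a + 4)*(a^3 - 5*a^2 + 8*a - 4) = (a - 1)*(a + 4)*(a^2 - 4*a + 4) = (a - 2)*(a - 1)*(a + 4)*(a - 2)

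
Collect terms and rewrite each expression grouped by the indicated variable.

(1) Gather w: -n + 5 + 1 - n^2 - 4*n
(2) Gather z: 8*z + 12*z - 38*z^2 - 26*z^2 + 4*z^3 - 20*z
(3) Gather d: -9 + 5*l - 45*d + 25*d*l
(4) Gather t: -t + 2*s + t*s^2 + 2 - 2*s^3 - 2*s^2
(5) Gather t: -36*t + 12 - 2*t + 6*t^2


(1) = -n^2 - 5*n + 6
(2) = 4*z^3 - 64*z^2
(3) = d*(25*l - 45) + 5*l - 9
(4) = -2*s^3 - 2*s^2 + 2*s + t*(s^2 - 1) + 2
(5) = 6*t^2 - 38*t + 12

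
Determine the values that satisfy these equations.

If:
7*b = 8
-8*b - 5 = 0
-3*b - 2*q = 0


Then:
No Solution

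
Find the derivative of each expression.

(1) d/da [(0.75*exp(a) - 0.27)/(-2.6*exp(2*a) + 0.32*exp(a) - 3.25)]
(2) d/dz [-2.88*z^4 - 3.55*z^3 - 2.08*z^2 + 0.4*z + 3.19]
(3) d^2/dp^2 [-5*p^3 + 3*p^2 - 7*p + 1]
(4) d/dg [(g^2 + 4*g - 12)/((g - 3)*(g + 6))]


(1) = (1.95*exp(2*a) - 1.404*exp(a) - 2.3511)*exp(a)/(6.76*exp(4*a) - 1.664*exp(3*a) + 17.0024*exp(2*a) - 2.08*exp(a) + 10.5625)
(2) = -11.52*z^3 - 10.65*z^2 - 4.16*z + 0.4
(3) = 6 - 30*p
(4) = -1/(g^2 - 6*g + 9)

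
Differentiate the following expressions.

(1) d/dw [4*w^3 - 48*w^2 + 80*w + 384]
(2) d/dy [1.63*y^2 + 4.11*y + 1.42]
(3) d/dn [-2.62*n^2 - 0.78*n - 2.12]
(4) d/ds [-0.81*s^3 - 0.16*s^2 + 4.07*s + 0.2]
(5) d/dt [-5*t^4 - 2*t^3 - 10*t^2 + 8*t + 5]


(1) = 12*w^2 - 96*w + 80
(2) = 3.26*y + 4.11
(3) = -5.24*n - 0.78
(4) = -2.43*s^2 - 0.32*s + 4.07
(5) = -20*t^3 - 6*t^2 - 20*t + 8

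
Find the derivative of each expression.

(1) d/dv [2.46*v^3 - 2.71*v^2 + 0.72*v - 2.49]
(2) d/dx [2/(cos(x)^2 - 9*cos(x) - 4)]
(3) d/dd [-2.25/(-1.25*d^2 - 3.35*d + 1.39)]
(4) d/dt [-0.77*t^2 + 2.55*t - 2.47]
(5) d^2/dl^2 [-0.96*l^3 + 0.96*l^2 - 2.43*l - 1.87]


(1) = 7.38*v^2 - 5.42*v + 0.72
(2) = 2*(2*cos(x) - 9)*sin(x)/(sin(x)^2 + 9*cos(x) + 3)^2
(3) = (-5.625*d - 7.5375)/(1.25*d^2 + 3.35*d - 1.39)^2
(4) = 2.55 - 1.54*t
(5) = 1.92 - 5.76*l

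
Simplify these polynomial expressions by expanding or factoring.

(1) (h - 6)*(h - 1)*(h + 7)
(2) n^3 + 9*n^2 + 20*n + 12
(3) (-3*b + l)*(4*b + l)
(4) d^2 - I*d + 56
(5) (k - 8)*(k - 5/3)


(1) = h^3 - 43*h + 42
(2) = (n + 1)*(n + 2)*(n + 6)
(3) = -12*b^2 + b*l + l^2
(4) = (d - 8*I)*(d + 7*I)
(5) = k^2 - 29*k/3 + 40/3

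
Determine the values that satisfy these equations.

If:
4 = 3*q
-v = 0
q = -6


Then:
No Solution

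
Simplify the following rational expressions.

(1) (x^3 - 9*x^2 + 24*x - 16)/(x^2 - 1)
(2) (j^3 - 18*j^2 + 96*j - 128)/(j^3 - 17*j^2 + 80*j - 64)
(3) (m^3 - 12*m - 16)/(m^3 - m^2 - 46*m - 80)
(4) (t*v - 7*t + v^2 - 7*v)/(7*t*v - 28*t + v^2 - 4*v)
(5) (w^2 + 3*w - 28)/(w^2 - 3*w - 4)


(1) = (x^2 - 8*x + 16)/(x + 1)
(2) = (j - 2)/(j - 1)
(3) = (m^2 - 2*m - 8)/(m^2 - 3*m - 40)
(4) = (t*v - 7*t + v^2 - 7*v)/(7*t*v - 28*t + v^2 - 4*v)
(5) = (w + 7)/(w + 1)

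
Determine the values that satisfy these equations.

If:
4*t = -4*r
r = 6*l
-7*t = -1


Then:
l = -1/42
r = -1/7
t = 1/7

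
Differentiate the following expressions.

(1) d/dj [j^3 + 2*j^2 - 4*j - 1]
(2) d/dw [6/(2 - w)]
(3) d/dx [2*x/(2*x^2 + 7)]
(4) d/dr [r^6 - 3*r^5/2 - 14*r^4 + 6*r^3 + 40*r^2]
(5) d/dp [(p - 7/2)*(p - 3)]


(1) = 3*j^2 + 4*j - 4
(2) = 6/(w - 2)^2
(3) = 2*(7 - 2*x^2)/(4*x^4 + 28*x^2 + 49)
(4) = r*(12*r^4 - 15*r^3 - 112*r^2 + 36*r + 160)/2
(5) = 2*p - 13/2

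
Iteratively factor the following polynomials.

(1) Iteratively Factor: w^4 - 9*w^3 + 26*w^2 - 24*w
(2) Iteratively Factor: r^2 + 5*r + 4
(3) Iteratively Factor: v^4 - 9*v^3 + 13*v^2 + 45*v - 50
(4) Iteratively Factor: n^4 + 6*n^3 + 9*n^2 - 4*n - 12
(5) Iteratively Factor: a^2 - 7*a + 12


(1) = (w - 3)*(w^3 - 6*w^2 + 8*w) = (w - 4)*(w - 3)*(w^2 - 2*w) = (w - 4)*(w - 3)*(w - 2)*(w)
(2) = (r + 1)*(r + 4)
(3) = (v - 1)*(v^3 - 8*v^2 + 5*v + 50) = (v - 5)*(v - 1)*(v^2 - 3*v - 10) = (v - 5)^2*(v - 1)*(v + 2)
(4) = (n + 2)*(n^3 + 4*n^2 + n - 6) = (n + 2)*(n + 3)*(n^2 + n - 2) = (n + 2)^2*(n + 3)*(n - 1)
(5) = (a - 4)*(a - 3)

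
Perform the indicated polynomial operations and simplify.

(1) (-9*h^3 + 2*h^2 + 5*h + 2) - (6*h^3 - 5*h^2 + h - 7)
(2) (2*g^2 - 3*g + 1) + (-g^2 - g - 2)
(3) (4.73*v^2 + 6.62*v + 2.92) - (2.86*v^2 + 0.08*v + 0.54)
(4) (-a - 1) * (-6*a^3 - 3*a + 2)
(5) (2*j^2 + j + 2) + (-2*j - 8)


(1) = -15*h^3 + 7*h^2 + 4*h + 9
(2) = g^2 - 4*g - 1
(3) = 1.87*v^2 + 6.54*v + 2.38
(4) = 6*a^4 + 6*a^3 + 3*a^2 + a - 2
(5) = 2*j^2 - j - 6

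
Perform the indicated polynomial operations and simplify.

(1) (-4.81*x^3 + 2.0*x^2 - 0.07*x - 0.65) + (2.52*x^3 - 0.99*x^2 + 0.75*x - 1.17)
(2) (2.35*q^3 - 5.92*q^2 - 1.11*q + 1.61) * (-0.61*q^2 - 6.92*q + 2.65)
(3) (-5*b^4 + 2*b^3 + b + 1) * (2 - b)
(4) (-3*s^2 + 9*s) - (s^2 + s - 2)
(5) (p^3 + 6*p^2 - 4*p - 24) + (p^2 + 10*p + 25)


(1) = -2.29*x^3 + 1.01*x^2 + 0.68*x - 1.82
(2) = -1.4335*q^5 - 12.6508*q^4 + 47.871*q^3 - 8.9889*q^2 - 14.0827*q + 4.2665
(3) = 5*b^5 - 12*b^4 + 4*b^3 - b^2 + b + 2
(4) = -4*s^2 + 8*s + 2
(5) = p^3 + 7*p^2 + 6*p + 1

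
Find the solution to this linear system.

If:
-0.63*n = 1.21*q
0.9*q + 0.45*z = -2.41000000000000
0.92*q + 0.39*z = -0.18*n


Then:
n = 19.50
q = -10.15
z = 14.95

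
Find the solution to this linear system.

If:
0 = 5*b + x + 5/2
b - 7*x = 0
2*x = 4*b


Then:
No Solution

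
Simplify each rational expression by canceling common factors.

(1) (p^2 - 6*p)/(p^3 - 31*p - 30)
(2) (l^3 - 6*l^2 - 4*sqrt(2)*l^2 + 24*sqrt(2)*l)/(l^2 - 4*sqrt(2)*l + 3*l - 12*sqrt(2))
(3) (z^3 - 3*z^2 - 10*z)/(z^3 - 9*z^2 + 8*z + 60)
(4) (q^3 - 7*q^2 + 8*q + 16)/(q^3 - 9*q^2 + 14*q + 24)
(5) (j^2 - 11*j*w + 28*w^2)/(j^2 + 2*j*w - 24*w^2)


(1) = p/(p^2 + 6*p + 5)
(2) = (l^2 - 6*l)/(l + 3)
(3) = z/(z - 6)
(4) = (q - 4)/(q - 6)
(5) = (j - 7*w)/(j + 6*w)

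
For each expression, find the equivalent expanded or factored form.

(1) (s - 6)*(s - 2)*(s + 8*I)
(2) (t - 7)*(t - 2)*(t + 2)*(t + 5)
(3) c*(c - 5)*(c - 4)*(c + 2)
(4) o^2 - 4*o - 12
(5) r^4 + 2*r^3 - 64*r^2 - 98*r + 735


(1) = s^3 - 8*s^2 + 8*I*s^2 + 12*s - 64*I*s + 96*I
(2) = t^4 - 2*t^3 - 39*t^2 + 8*t + 140
(3) = c^4 - 7*c^3 + 2*c^2 + 40*c
(4) = (o - 6)*(o + 2)
(5) = (r - 7)*(r - 3)*(r + 5)*(r + 7)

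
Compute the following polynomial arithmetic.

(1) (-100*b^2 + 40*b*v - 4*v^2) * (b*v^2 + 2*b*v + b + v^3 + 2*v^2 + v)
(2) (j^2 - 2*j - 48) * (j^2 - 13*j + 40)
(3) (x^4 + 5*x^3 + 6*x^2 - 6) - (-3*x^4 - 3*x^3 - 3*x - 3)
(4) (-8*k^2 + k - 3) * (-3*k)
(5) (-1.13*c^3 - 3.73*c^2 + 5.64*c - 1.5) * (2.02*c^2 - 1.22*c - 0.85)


(1) = -100*b^3*v^2 - 200*b^3*v - 100*b^3 - 60*b^2*v^3 - 120*b^2*v^2 - 60*b^2*v + 36*b*v^4 + 72*b*v^3 + 36*b*v^2 - 4*v^5 - 8*v^4 - 4*v^3
(2) = j^4 - 15*j^3 + 18*j^2 + 544*j - 1920
(3) = 4*x^4 + 8*x^3 + 6*x^2 + 3*x - 3
(4) = 24*k^3 - 3*k^2 + 9*k
(5) = -2.2826*c^5 - 6.156*c^4 + 16.9039*c^3 - 6.7403*c^2 - 2.964*c + 1.275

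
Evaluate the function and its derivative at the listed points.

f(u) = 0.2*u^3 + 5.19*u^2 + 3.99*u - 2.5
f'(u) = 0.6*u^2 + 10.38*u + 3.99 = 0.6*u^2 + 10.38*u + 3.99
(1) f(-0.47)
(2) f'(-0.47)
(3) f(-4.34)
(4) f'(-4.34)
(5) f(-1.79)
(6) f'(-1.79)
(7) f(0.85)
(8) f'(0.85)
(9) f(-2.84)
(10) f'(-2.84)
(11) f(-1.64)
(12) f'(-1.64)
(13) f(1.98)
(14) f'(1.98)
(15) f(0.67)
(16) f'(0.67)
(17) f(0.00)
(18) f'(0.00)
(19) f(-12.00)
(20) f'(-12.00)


(1) = -3.25
(2) = -0.76
(3) = 61.59
(4) = -29.76
(5) = 5.84
(6) = -12.67
(7) = 4.76
(8) = 13.25
(9) = 23.45
(10) = -20.65
(11) = 4.03
(12) = -11.42
(13) = 27.30
(14) = 26.89
(15) = 2.56
(16) = 11.21
(17) = -2.50
(18) = 3.99
(19) = 351.38
(20) = -34.17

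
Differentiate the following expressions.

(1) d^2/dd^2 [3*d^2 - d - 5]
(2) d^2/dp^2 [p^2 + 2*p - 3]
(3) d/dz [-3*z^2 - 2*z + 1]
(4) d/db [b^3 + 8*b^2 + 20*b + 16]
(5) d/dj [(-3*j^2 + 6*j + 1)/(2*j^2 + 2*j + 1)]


(1) = 6
(2) = 2
(3) = -6*z - 2
(4) = 3*b^2 + 16*b + 20
(5) = 2*(-9*j^2 - 5*j + 2)/(4*j^4 + 8*j^3 + 8*j^2 + 4*j + 1)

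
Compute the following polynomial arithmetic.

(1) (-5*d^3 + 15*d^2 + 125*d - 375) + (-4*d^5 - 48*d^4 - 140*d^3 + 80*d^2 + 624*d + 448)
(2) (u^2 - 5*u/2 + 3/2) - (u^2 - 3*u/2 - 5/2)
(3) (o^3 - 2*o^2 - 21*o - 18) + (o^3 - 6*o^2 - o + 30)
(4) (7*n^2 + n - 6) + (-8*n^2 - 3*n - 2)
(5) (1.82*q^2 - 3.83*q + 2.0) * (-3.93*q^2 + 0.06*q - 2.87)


(1) = -4*d^5 - 48*d^4 - 145*d^3 + 95*d^2 + 749*d + 73
(2) = 4 - u
(3) = 2*o^3 - 8*o^2 - 22*o + 12
(4) = -n^2 - 2*n - 8
(5) = -7.1526*q^4 + 15.1611*q^3 - 13.3132*q^2 + 11.1121*q - 5.74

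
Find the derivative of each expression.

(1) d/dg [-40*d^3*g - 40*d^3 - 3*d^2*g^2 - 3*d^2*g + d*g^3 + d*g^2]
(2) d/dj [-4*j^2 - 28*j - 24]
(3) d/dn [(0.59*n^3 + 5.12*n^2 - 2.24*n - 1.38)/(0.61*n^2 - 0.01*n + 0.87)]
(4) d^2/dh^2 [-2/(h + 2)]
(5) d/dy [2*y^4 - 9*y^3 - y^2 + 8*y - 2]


(1) = d*(-40*d^2 - 6*d*g - 3*d + 3*g^2 + 2*g)
(2) = -8*j - 28
(3) = (0.3599*n^4 - 0.0118*n^3 + 2.8551*n^2 + 10.5924*n - 1.9626)/(0.3721*n^4 - 0.0122*n^3 + 1.0615*n^2 - 0.0174*n + 0.7569)
(4) = -4/(h + 2)^3
(5) = 8*y^3 - 27*y^2 - 2*y + 8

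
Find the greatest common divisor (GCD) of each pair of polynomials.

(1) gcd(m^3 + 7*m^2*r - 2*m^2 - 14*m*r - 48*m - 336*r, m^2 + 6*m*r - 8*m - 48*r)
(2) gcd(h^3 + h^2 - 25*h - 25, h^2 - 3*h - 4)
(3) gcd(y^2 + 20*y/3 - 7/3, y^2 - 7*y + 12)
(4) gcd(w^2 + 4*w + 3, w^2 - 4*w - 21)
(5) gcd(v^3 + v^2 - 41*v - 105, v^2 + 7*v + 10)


(1) = m - 8
(2) = gcd((h - 5)*(h + 1)*(h + 5), (h - 4)*(h + 1)) = h + 1
(3) = 1
(4) = w + 3
(5) = v + 5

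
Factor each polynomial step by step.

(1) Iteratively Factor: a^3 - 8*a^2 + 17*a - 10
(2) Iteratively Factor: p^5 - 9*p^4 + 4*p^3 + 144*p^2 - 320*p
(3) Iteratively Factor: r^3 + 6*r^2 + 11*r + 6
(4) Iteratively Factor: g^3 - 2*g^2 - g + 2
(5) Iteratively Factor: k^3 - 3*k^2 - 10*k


(1) = (a - 2)*(a^2 - 6*a + 5) = (a - 5)*(a - 2)*(a - 1)
(2) = (p - 4)*(p^4 - 5*p^3 - 16*p^2 + 80*p) = (p - 4)*(p + 4)*(p^3 - 9*p^2 + 20*p) = (p - 5)*(p - 4)*(p + 4)*(p^2 - 4*p) = p*(p - 5)*(p - 4)*(p + 4)*(p - 4)
(3) = (r + 2)*(r^2 + 4*r + 3) = (r + 1)*(r + 2)*(r + 3)
(4) = (g - 2)*(g^2 - 1) = (g - 2)*(g - 1)*(g + 1)
(5) = (k - 5)*(k^2 + 2*k) = (k - 5)*(k + 2)*(k)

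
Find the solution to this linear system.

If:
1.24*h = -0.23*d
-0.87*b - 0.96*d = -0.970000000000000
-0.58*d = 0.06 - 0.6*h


Then:
b = 1.21
d = -0.09
h = 0.02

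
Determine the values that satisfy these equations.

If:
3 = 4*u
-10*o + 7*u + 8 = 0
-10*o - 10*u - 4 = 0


Then:
No Solution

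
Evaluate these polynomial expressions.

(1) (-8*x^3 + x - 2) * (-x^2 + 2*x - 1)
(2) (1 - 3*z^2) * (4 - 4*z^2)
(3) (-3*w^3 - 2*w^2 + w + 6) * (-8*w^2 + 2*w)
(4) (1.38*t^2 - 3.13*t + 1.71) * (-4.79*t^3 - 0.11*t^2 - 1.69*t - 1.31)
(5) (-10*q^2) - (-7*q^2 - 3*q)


(1) = 8*x^5 - 16*x^4 + 7*x^3 + 4*x^2 - 5*x + 2
(2) = 12*z^4 - 16*z^2 + 4
(3) = 24*w^5 + 10*w^4 - 12*w^3 - 46*w^2 + 12*w
(4) = -6.6102*t^5 + 14.8409*t^4 - 10.1788*t^3 + 3.2938*t^2 + 1.2104*t - 2.2401
(5) = -3*q^2 + 3*q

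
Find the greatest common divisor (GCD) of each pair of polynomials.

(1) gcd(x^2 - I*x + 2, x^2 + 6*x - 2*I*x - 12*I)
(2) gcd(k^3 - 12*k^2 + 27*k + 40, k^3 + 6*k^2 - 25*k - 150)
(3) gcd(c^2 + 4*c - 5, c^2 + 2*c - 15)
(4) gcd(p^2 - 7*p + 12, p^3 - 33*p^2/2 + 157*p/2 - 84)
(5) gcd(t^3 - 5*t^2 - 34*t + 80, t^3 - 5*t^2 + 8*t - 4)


(1) = x - 2*I
(2) = k - 5
(3) = gcd((c - 1)*(c + 5), (c - 3)*(c + 5)) = c + 5
(4) = 1
(5) = t - 2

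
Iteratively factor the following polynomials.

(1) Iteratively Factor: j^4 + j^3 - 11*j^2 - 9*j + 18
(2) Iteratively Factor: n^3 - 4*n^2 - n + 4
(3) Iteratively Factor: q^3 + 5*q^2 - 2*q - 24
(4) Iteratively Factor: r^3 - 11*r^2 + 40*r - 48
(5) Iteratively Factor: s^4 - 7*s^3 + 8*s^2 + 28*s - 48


(1) = (j + 3)*(j^3 - 2*j^2 - 5*j + 6) = (j + 2)*(j + 3)*(j^2 - 4*j + 3) = (j - 1)*(j + 2)*(j + 3)*(j - 3)
(2) = (n - 4)*(n^2 - 1) = (n - 4)*(n - 1)*(n + 1)
(3) = (q - 2)*(q^2 + 7*q + 12) = (q - 2)*(q + 3)*(q + 4)
(4) = (r - 4)*(r^2 - 7*r + 12) = (r - 4)^2*(r - 3)
(5) = (s - 2)*(s^3 - 5*s^2 - 2*s + 24) = (s - 2)*(s + 2)*(s^2 - 7*s + 12) = (s - 4)*(s - 2)*(s + 2)*(s - 3)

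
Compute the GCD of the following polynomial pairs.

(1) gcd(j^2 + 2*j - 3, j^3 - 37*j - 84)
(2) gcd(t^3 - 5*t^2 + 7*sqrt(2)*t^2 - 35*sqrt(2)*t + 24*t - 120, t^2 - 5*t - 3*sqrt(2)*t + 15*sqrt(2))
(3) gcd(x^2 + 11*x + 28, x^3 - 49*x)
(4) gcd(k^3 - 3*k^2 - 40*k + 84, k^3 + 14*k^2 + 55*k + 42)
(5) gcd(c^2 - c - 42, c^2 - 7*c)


(1) = j + 3
(2) = gcd((t - 5)*(t + 3*sqrt(2))*(t + 4*sqrt(2)), (t - 5)*(t - 3*sqrt(2))) = t - 5
(3) = gcd((x + 4)*(x + 7), x*(x - 7)*(x + 7)) = x + 7
(4) = k + 6
(5) = c - 7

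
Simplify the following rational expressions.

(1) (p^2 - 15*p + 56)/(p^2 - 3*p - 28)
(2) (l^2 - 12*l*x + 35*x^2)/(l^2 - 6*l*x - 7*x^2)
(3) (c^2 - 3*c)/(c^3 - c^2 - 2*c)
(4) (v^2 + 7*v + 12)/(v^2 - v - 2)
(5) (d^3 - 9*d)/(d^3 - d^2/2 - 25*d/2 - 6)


(1) = (p - 8)/(p + 4)
(2) = (l - 5*x)/(l + x)
(3) = (c - 3)/(c^2 - c - 2)
(4) = (v^2 + 7*v + 12)/(v^2 - v - 2)
(5) = (2*d^2 - 6*d)/(2*d^2 - 7*d - 4)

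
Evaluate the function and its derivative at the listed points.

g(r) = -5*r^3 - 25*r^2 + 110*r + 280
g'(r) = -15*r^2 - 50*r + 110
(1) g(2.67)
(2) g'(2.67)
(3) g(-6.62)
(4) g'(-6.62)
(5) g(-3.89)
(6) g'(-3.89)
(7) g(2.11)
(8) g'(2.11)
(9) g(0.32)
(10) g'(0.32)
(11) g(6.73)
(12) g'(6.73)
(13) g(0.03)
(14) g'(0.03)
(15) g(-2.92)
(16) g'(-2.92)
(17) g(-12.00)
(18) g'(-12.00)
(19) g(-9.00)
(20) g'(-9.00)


(1) = 300.31
(2) = -130.43
(3) = -93.22
(4) = -216.37
(5) = -231.88
(6) = 77.52
(7) = 353.83
(8) = -62.28
(9) = 312.48
(10) = 92.46
(11) = -1636.13
(12) = -905.89
(13) = 283.28
(14) = 108.49
(15) = -129.87
(16) = 128.10
(17) = 4000.00
(18) = -1450.00
(19) = 910.00
(20) = -655.00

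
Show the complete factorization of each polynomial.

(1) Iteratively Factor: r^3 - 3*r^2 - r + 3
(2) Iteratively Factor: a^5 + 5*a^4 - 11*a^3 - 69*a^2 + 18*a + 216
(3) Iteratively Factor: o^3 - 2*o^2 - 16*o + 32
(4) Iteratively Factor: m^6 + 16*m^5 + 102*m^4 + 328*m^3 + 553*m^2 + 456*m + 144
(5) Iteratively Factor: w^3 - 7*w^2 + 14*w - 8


(1) = (r - 1)*(r^2 - 2*r - 3) = (r - 1)*(r + 1)*(r - 3)
(2) = (a - 3)*(a^4 + 8*a^3 + 13*a^2 - 30*a - 72) = (a - 3)*(a + 4)*(a^3 + 4*a^2 - 3*a - 18) = (a - 3)*(a - 2)*(a + 4)*(a^2 + 6*a + 9) = (a - 3)*(a - 2)*(a + 3)*(a + 4)*(a + 3)
(3) = (o - 4)*(o^2 + 2*o - 8) = (o - 4)*(o + 4)*(o - 2)
(4) = (m + 4)*(m^5 + 12*m^4 + 54*m^3 + 112*m^2 + 105*m + 36) = (m + 3)*(m + 4)*(m^4 + 9*m^3 + 27*m^2 + 31*m + 12) = (m + 3)*(m + 4)^2*(m^3 + 5*m^2 + 7*m + 3) = (m + 1)*(m + 3)*(m + 4)^2*(m^2 + 4*m + 3) = (m + 1)^2*(m + 3)*(m + 4)^2*(m + 3)
(5) = (w - 1)*(w^2 - 6*w + 8) = (w - 4)*(w - 1)*(w - 2)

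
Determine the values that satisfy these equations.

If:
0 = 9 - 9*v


Then:
v = 1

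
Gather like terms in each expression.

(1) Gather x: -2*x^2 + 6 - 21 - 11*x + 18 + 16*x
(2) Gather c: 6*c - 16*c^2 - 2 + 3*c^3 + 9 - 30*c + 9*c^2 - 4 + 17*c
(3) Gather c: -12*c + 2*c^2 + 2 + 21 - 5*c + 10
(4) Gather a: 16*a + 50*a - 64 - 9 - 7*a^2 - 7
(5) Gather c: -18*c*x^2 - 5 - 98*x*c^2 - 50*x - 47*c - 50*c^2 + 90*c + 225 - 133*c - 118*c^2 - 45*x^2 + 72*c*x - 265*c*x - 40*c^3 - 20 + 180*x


(1) = -2*x^2 + 5*x + 3
(2) = 3*c^3 - 7*c^2 - 7*c + 3
(3) = 2*c^2 - 17*c + 33
(4) = -7*a^2 + 66*a - 80
(5) = -40*c^3 + c^2*(-98*x - 168) + c*(-18*x^2 - 193*x - 90) - 45*x^2 + 130*x + 200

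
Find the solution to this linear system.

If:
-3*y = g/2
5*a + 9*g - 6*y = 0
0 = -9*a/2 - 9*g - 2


Then:
No Solution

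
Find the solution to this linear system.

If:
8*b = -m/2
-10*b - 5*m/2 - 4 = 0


Then:
b = 2/15
m = -32/15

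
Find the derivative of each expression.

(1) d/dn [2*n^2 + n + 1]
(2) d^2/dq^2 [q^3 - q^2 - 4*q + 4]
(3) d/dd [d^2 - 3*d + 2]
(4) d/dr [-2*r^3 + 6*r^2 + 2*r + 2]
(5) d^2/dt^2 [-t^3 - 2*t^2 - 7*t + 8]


(1) = 4*n + 1
(2) = 6*q - 2
(3) = 2*d - 3
(4) = -6*r^2 + 12*r + 2
(5) = -6*t - 4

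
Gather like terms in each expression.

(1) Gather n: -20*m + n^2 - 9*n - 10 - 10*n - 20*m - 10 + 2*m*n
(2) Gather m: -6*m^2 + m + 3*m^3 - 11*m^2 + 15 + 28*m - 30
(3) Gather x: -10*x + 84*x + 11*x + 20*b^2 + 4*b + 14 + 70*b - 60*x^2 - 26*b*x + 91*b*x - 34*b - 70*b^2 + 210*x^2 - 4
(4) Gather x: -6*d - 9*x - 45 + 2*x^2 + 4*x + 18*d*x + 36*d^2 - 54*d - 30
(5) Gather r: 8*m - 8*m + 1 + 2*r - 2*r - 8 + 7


(1) = -40*m + n^2 + n*(2*m - 19) - 20
(2) = 3*m^3 - 17*m^2 + 29*m - 15
(3) = -50*b^2 + 40*b + 150*x^2 + x*(65*b + 85) + 10
(4) = 36*d^2 - 60*d + 2*x^2 + x*(18*d - 5) - 75
(5) = 0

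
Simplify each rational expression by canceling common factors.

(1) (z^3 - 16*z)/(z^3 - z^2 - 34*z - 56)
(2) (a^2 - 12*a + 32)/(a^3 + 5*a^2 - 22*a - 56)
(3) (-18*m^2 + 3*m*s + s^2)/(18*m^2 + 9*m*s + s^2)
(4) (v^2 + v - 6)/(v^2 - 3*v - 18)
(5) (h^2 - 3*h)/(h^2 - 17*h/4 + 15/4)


(1) = (z^2 - 4*z)/(z^2 - 5*z - 14)
(2) = (a - 8)/(a^2 + 9*a + 14)
(3) = (-3*m + s)/(3*m + s)
(4) = (v - 2)/(v - 6)
(5) = 4*h/(4*h - 5)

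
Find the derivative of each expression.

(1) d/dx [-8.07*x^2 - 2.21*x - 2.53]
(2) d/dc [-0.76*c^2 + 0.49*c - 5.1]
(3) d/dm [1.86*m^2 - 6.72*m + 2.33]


(1) = -16.14*x - 2.21
(2) = 0.49 - 1.52*c
(3) = 3.72*m - 6.72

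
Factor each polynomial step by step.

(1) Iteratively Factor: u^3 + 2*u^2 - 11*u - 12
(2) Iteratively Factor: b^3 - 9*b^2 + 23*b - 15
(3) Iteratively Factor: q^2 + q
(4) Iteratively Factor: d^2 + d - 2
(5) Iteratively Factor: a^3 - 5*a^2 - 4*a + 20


(1) = (u + 1)*(u^2 + u - 12) = (u - 3)*(u + 1)*(u + 4)
(2) = (b - 1)*(b^2 - 8*b + 15) = (b - 5)*(b - 1)*(b - 3)
(3) = (q)*(q + 1)
(4) = (d + 2)*(d - 1)
(5) = (a + 2)*(a^2 - 7*a + 10) = (a - 5)*(a + 2)*(a - 2)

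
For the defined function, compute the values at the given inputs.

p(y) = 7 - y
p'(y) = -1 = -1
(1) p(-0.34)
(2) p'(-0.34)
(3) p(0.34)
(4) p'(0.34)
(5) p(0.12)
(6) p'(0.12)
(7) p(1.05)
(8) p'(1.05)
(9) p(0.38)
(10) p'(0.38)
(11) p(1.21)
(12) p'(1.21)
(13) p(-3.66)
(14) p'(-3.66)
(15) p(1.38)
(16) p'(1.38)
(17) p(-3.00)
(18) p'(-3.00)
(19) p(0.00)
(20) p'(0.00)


(1) = 7.34
(2) = -1.00
(3) = 6.66
(4) = -1.00
(5) = 6.88
(6) = -1.00
(7) = 5.95
(8) = -1.00
(9) = 6.62
(10) = -1.00
(11) = 5.79
(12) = -1.00
(13) = 10.66
(14) = -1.00
(15) = 5.62
(16) = -1.00
(17) = 10.00
(18) = -1.00
(19) = 7.00
(20) = -1.00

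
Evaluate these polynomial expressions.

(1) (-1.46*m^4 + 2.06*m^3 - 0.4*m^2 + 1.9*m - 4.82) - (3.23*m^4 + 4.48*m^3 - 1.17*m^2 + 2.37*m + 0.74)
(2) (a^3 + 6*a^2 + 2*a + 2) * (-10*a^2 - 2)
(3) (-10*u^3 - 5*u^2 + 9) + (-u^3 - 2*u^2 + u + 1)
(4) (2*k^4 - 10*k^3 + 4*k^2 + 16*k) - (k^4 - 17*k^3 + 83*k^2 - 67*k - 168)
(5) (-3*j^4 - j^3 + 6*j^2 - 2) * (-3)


(1) = -4.69*m^4 - 2.42*m^3 + 0.77*m^2 - 0.47*m - 5.56
(2) = -10*a^5 - 60*a^4 - 22*a^3 - 32*a^2 - 4*a - 4
(3) = -11*u^3 - 7*u^2 + u + 10
(4) = k^4 + 7*k^3 - 79*k^2 + 83*k + 168
(5) = 9*j^4 + 3*j^3 - 18*j^2 + 6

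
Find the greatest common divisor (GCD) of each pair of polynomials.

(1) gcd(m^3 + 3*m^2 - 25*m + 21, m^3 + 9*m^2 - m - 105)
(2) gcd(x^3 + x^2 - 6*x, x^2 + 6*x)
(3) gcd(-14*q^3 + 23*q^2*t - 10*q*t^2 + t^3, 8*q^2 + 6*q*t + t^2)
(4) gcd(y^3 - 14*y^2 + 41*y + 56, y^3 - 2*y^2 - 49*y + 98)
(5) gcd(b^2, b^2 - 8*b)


(1) = gcd((m - 3)*(m - 1)*(m + 7), (m - 3)*(m + 5)*(m + 7)) = m^2 + 4*m - 21
(2) = gcd(x*(x - 2)*(x + 3), x*(x + 6)) = x
(3) = gcd((-7*q + t)*(-2*q + t)*(-q + t), (2*q + t)*(4*q + t)) = 1
(4) = y - 7
(5) = b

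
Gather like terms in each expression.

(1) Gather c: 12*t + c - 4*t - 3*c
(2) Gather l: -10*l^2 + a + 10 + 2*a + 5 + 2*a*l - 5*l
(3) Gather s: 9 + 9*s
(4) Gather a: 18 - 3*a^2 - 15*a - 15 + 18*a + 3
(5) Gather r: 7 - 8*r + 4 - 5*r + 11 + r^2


(1) = -2*c + 8*t
(2) = 3*a - 10*l^2 + l*(2*a - 5) + 15
(3) = 9*s + 9
(4) = -3*a^2 + 3*a + 6
(5) = r^2 - 13*r + 22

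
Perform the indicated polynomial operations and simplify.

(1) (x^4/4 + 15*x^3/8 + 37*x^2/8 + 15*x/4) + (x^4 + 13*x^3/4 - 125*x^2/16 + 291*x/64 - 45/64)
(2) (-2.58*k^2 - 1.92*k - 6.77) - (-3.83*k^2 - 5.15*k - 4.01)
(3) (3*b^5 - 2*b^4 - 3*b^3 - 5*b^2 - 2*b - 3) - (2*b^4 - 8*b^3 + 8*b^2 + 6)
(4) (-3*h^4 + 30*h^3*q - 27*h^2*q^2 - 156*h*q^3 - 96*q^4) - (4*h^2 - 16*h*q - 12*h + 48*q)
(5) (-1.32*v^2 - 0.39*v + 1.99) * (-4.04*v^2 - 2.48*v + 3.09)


(1) = 5*x^4/4 + 41*x^3/8 - 51*x^2/16 + 531*x/64 - 45/64
(2) = 1.25*k^2 + 3.23*k - 2.76
(3) = 3*b^5 - 4*b^4 + 5*b^3 - 13*b^2 - 2*b - 9
(4) = -3*h^4 + 30*h^3*q - 27*h^2*q^2 - 4*h^2 - 156*h*q^3 + 16*h*q + 12*h - 96*q^4 - 48*q
(5) = 5.3328*v^4 + 4.8492*v^3 - 11.1512*v^2 - 6.1403*v + 6.1491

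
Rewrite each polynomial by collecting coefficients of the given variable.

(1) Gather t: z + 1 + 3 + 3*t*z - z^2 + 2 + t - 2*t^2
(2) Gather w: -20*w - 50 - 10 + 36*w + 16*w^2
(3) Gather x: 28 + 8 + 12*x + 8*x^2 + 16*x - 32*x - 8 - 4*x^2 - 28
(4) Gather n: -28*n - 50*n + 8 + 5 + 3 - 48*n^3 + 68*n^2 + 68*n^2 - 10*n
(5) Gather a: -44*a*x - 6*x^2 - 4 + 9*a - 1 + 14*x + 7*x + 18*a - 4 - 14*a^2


(1) = -2*t^2 + t*(3*z + 1) - z^2 + z + 6
(2) = 16*w^2 + 16*w - 60
(3) = 4*x^2 - 4*x
(4) = -48*n^3 + 136*n^2 - 88*n + 16
(5) = -14*a^2 + a*(27 - 44*x) - 6*x^2 + 21*x - 9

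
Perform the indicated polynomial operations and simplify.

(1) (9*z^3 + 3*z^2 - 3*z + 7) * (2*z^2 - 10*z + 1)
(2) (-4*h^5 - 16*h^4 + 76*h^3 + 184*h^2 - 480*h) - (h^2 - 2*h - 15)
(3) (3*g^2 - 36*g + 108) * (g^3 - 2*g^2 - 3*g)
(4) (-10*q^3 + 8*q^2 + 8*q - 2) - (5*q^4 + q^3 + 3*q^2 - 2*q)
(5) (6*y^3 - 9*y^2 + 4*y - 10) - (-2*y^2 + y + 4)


(1) = 18*z^5 - 84*z^4 - 27*z^3 + 47*z^2 - 73*z + 7
(2) = -4*h^5 - 16*h^4 + 76*h^3 + 183*h^2 - 478*h + 15
(3) = 3*g^5 - 42*g^4 + 171*g^3 - 108*g^2 - 324*g
(4) = -5*q^4 - 11*q^3 + 5*q^2 + 10*q - 2
(5) = 6*y^3 - 7*y^2 + 3*y - 14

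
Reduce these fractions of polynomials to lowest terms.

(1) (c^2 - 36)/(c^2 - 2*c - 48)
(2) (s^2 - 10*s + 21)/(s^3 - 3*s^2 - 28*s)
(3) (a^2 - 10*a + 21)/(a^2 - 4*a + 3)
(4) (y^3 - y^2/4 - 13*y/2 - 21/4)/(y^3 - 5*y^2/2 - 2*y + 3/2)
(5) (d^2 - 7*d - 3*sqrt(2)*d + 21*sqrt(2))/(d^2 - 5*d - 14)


(1) = (c - 6)/(c - 8)
(2) = (s - 3)/(s^2 + 4*s)
(3) = (a - 7)/(a - 1)
(4) = (4*y + 7)/(4*y - 2)
(5) = (d - 3*sqrt(2))/(d + 2)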